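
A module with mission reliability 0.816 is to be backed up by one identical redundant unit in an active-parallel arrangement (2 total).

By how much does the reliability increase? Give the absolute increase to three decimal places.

0.150

R_before = 0.816
R_after = 1 − (1 − 0.816)^2 = 0.966
ΔR = 0.966 − 0.816 = 0.150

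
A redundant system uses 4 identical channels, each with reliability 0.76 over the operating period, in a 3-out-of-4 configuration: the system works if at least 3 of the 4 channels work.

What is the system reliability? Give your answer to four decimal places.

R = Σ_{i=3}^{4} C(4,i) p^i (1−p)^{4−i} with p = 0.76
C(4,3)·0.76^3·0.24^1 = 0.421417
C(4,4)·0.76^4·0.24^0 = 0.333622
Sum = 0.7550

0.7550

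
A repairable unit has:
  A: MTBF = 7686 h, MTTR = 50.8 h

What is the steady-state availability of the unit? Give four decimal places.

A(A) = MTBF/(MTBF+MTTR) = 7686/(7686+50.8) = 0.9934

0.9934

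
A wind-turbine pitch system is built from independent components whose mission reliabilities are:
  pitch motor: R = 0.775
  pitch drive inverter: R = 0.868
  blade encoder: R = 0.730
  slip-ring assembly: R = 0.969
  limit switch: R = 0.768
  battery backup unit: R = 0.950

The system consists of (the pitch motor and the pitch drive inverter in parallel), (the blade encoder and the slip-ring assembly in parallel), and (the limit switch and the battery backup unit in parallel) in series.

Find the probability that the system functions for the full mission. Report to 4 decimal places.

0.9510

Parallel (pitch motor and pitch drive inverter): 1 − (1 − 0.775000)(1 − 0.868000) = 0.970300
Parallel (blade encoder and slip-ring assembly): 1 − (1 − 0.730000)(1 − 0.969000) = 0.991630
Parallel (limit switch and battery backup unit): 1 − (1 − 0.768000)(1 − 0.950000) = 0.988400
Series ([0.970300], [0.991630], and [0.988400]): 0.970300 × 0.991630 × 0.988400 = 0.9510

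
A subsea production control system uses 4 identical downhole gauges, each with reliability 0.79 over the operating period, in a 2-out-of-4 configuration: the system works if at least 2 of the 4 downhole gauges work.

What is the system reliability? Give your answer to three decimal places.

R = Σ_{i=2}^{4} C(4,i) p^i (1−p)^{4−i} with p = 0.79
C(4,2)·0.79^2·0.21^2 = 0.16514
C(4,3)·0.79^3·0.21^1 = 0.41415
C(4,4)·0.79^4·0.21^0 = 0.38950
Sum = 0.969

0.969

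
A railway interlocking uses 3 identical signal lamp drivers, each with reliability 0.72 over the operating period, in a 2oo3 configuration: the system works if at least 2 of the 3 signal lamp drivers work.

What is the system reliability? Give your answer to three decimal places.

0.809

R = Σ_{i=2}^{3} C(3,i) p^i (1−p)^{3−i} with p = 0.72
C(3,2)·0.72^2·0.28^1 = 0.43546
C(3,3)·0.72^3·0.28^0 = 0.37325
Sum = 0.809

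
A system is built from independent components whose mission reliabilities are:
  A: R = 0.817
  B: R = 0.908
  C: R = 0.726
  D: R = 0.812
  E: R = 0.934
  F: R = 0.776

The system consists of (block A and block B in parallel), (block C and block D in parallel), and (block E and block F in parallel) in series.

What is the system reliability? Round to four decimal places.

Parallel (A and B): 1 − (1 − 0.817000)(1 − 0.908000) = 0.983164
Parallel (C and D): 1 − (1 − 0.726000)(1 − 0.812000) = 0.948488
Parallel (E and F): 1 − (1 − 0.934000)(1 − 0.776000) = 0.985216
Series ([0.983164], [0.948488], and [0.985216]): 0.983164 × 0.948488 × 0.985216 = 0.9187

0.9187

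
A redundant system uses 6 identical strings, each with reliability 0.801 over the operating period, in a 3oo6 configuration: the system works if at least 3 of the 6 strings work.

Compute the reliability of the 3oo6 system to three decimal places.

R = Σ_{i=3}^{6} C(6,i) p^i (1−p)^{6−i} with p = 0.801
C(6,3)·0.801^3·0.199^3 = 0.08100
C(6,4)·0.801^4·0.199^2 = 0.24453
C(6,5)·0.801^5·0.199^1 = 0.39370
C(6,6)·0.801^6·0.199^0 = 0.26412
Sum = 0.983

0.983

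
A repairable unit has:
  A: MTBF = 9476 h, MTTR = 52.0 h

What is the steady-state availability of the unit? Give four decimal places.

0.9945

A(A) = MTBF/(MTBF+MTTR) = 9476/(9476+52.0) = 0.9945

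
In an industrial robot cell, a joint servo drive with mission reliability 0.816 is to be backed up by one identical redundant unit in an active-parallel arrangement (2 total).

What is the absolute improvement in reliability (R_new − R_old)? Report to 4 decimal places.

R_before = 0.816
R_after = 1 − (1 − 0.816)^2 = 0.9661
ΔR = 0.9661 − 0.816 = 0.1501

0.1501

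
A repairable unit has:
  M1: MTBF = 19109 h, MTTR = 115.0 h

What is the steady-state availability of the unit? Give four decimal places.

A(M1) = MTBF/(MTBF+MTTR) = 19109/(19109+115.0) = 0.9940

0.9940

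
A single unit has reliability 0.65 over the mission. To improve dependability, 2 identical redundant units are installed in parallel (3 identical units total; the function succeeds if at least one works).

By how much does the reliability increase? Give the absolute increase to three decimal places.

0.307

R_before = 0.65
R_after = 1 − (1 − 0.65)^3 = 0.957
ΔR = 0.957 − 0.65 = 0.307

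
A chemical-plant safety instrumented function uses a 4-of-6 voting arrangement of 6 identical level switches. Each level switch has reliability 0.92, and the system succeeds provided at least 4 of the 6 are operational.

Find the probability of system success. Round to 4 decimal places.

0.9915

R = Σ_{i=4}^{6} C(6,i) p^i (1−p)^{6−i} with p = 0.92
C(6,4)·0.92^4·0.08^2 = 0.068774
C(6,5)·0.92^5·0.08^1 = 0.316359
C(6,6)·0.92^6·0.08^0 = 0.606355
Sum = 0.9915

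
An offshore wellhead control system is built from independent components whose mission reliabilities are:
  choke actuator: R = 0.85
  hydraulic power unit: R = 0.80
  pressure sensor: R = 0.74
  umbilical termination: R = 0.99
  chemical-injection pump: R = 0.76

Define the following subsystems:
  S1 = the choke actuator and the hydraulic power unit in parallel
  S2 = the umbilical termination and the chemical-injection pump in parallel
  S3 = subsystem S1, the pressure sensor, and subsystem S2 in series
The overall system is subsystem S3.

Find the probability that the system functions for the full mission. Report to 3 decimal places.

0.716

Parallel (choke actuator and hydraulic power unit): 1 − (1 − 0.85000)(1 − 0.80000) = 0.97000
Parallel (umbilical termination and chemical-injection pump): 1 − (1 − 0.99000)(1 − 0.76000) = 0.99760
Series ([0.97000], pressure sensor, and [0.99760]): 0.97000 × 0.74000 × 0.99760 = 0.716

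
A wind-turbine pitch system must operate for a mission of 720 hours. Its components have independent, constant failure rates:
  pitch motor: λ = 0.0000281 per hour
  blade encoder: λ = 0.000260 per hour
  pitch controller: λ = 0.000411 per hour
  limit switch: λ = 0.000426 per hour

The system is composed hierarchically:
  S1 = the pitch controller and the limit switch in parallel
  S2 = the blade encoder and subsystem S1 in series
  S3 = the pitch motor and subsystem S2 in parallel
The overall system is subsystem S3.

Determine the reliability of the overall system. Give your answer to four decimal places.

R(pitch motor) = exp(−0.0000281 × 720) = 0.979971
R(blade encoder) = exp(−0.000260 × 720) = 0.829278
R(pitch controller) = exp(−0.000411 × 720) = 0.743847
R(limit switch) = exp(−0.000426 × 720) = 0.735857
Parallel (pitch controller and limit switch): 1 − (1 − 0.743847)(1 − 0.735857) = 0.932339
Series (blade encoder and [0.932339]): 0.829278 × 0.932339 = 0.773168
Parallel (pitch motor and [0.773168]): 1 − (1 − 0.979971)(1 − 0.773168) = 0.9955

0.9955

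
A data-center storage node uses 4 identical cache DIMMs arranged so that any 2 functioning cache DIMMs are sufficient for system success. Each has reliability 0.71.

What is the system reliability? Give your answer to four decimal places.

R = Σ_{i=2}^{4} C(4,i) p^i (1−p)^{4−i} with p = 0.71
C(4,2)·0.71^2·0.29^2 = 0.254369
C(4,3)·0.71^3·0.29^1 = 0.415177
C(4,4)·0.71^4·0.29^0 = 0.254117
Sum = 0.9237

0.9237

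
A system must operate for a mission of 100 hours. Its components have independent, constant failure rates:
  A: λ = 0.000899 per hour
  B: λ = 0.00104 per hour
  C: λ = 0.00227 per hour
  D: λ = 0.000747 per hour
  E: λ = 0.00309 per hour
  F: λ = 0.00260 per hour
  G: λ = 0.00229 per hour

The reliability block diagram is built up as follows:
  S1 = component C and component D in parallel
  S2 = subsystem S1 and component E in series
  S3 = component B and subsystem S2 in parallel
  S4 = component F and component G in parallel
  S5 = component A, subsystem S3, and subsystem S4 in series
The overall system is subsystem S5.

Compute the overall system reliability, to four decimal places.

R(A) = exp(−0.000899 × 100) = 0.914023
R(B) = exp(−0.00104 × 100) = 0.901225
R(C) = exp(−0.00227 × 100) = 0.796921
R(D) = exp(−0.000747 × 100) = 0.928022
R(E) = exp(−0.00309 × 100) = 0.734181
R(F) = exp(−0.00260 × 100) = 0.771052
R(G) = exp(−0.00229 × 100) = 0.795329
Parallel (C and D): 1 − (1 − 0.796921)(1 − 0.928022) = 0.985383
Series ([0.985383] and E): 0.985383 × 0.734181 = 0.723449
Parallel (B and [0.723449]): 1 − (1 − 0.901225)(1 − 0.723449) = 0.972684
Parallel (F and G): 1 − (1 − 0.771052)(1 − 0.795329) = 0.953141
Series (A, [0.972684], and [0.953141]): 0.914023 × 0.972684 × 0.953141 = 0.8474

0.8474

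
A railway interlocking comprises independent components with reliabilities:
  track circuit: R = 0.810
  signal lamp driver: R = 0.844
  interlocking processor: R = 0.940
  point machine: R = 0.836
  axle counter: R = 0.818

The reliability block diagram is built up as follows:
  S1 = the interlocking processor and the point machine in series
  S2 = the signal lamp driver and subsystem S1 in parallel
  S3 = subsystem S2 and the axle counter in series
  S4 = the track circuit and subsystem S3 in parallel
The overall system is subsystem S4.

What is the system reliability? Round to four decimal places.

0.9602

Series (interlocking processor and point machine): 0.940000 × 0.836000 = 0.785840
Parallel (signal lamp driver and [0.785840]): 1 − (1 − 0.844000)(1 − 0.785840) = 0.966591
Series ([0.966591] and axle counter): 0.966591 × 0.818000 = 0.790671
Parallel (track circuit and [0.790671]): 1 − (1 − 0.810000)(1 − 0.790671) = 0.9602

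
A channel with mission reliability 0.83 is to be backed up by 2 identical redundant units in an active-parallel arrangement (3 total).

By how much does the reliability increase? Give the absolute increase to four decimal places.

R_before = 0.83
R_after = 1 − (1 − 0.83)^3 = 0.9951
ΔR = 0.9951 − 0.83 = 0.1651

0.1651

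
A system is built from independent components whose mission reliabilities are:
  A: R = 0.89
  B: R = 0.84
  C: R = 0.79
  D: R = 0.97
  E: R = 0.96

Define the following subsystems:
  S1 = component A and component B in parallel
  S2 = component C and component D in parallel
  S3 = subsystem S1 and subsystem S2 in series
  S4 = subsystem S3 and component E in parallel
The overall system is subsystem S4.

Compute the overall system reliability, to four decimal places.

0.9990

Parallel (A and B): 1 − (1 − 0.890000)(1 − 0.840000) = 0.982400
Parallel (C and D): 1 − (1 − 0.790000)(1 − 0.970000) = 0.993700
Series ([0.982400] and [0.993700]): 0.982400 × 0.993700 = 0.976211
Parallel ([0.976211] and E): 1 − (1 − 0.976211)(1 − 0.960000) = 0.9990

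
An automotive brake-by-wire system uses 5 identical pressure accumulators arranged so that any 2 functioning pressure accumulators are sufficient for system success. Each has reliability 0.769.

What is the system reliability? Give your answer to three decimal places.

R = Σ_{i=2}^{5} C(5,i) p^i (1−p)^{5−i} with p = 0.769
C(5,2)·0.769^2·0.231^3 = 0.07289
C(5,3)·0.769^3·0.231^2 = 0.24266
C(5,4)·0.769^4·0.231^1 = 0.40391
C(5,5)·0.769^5·0.231^0 = 0.26893
Sum = 0.988

0.988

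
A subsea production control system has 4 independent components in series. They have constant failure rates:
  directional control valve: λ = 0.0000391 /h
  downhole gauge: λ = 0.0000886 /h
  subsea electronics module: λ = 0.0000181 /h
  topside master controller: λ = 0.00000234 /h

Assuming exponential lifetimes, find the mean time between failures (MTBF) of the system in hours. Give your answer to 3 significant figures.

Series of exponential components: λ_sys = Σ λ_i
λ_sys = 0.0000391 + 0.0000886 + 0.0000181 + 0.00000234 = 1.4814e-04 /h
MTBF = 1 / λ_sys = 6750 h

6750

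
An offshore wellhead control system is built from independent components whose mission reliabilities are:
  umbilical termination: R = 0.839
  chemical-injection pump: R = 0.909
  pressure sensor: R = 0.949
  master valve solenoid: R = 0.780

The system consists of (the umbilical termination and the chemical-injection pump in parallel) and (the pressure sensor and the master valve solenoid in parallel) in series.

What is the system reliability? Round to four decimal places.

Parallel (umbilical termination and chemical-injection pump): 1 − (1 − 0.839000)(1 − 0.909000) = 0.985349
Parallel (pressure sensor and master valve solenoid): 1 − (1 − 0.949000)(1 − 0.780000) = 0.988780
Series ([0.985349] and [0.988780]): 0.985349 × 0.988780 = 0.9743

0.9743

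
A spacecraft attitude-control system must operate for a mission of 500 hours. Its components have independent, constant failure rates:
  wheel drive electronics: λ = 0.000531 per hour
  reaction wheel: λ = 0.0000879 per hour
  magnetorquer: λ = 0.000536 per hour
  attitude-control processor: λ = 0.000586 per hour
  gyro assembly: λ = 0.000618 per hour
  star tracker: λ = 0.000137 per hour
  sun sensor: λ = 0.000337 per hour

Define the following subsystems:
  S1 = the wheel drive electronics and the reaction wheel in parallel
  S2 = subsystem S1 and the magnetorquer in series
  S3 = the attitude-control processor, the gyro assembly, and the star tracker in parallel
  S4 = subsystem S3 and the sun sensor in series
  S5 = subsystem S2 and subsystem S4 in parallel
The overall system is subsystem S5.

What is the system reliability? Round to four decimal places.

R(wheel drive electronics) = exp(−0.000531 × 500) = 0.766822
R(reaction wheel) = exp(−0.0000879 × 500) = 0.957002
R(magnetorquer) = exp(−0.000536 × 500) = 0.764908
R(attitude-control processor) = exp(−0.000586 × 500) = 0.746022
R(gyro assembly) = exp(−0.000618 × 500) = 0.734181
R(star tracker) = exp(−0.000137 × 500) = 0.933793
R(sun sensor) = exp(−0.000337 × 500) = 0.844931
Parallel (wheel drive electronics and reaction wheel): 1 − (1 − 0.766822)(1 − 0.957002) = 0.989974
Series ([0.989974] and magnetorquer): 0.989974 × 0.764908 = 0.757239
Parallel (attitude-control processor, gyro assembly, and star tracker): 1 − (1 − 0.746022)(1 − 0.734181)(1 − 0.933793) = 0.995530
Series ([0.995530] and sun sensor): 0.995530 × 0.844931 = 0.841154
Parallel ([0.757239] and [0.841154]): 1 − (1 − 0.757239)(1 − 0.841154) = 0.9614

0.9614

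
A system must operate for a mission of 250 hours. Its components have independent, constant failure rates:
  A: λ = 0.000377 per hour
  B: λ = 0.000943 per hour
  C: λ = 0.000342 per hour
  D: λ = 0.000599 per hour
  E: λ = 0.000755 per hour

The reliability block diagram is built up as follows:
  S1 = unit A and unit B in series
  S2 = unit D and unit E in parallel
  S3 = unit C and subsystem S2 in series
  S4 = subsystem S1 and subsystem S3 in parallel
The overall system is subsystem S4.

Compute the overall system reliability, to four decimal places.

R(A) = exp(−0.000377 × 250) = 0.910055
R(B) = exp(−0.000943 × 250) = 0.789978
R(C) = exp(−0.000342 × 250) = 0.918053
R(D) = exp(−0.000599 × 250) = 0.860923
R(E) = exp(−0.000755 × 250) = 0.827993
Series (A and B): 0.910055 × 0.789978 = 0.718923
Parallel (D and E): 1 − (1 − 0.860923)(1 − 0.827993) = 0.976078
Series (C and [0.976078]): 0.918053 × 0.976078 = 0.896091
Parallel ([0.718923] and [0.896091]): 1 − (1 − 0.718923)(1 − 0.896091) = 0.9708

0.9708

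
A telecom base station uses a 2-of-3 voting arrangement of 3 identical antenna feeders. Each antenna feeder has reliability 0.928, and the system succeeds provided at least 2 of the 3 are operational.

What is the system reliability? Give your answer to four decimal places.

R = Σ_{i=2}^{3} C(3,i) p^i (1−p)^{3−i} with p = 0.928
C(3,2)·0.928^2·0.072^1 = 0.186016
C(3,3)·0.928^3·0.072^0 = 0.799179
Sum = 0.9852

0.9852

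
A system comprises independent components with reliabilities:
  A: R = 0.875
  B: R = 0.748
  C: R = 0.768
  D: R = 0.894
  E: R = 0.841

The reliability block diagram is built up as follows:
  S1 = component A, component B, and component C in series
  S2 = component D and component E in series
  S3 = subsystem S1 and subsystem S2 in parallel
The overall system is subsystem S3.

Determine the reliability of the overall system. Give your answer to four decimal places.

0.8766

Series (A, B, and C): 0.875000 × 0.748000 × 0.768000 = 0.502656
Series (D and E): 0.894000 × 0.841000 = 0.751854
Parallel ([0.502656] and [0.751854]): 1 − (1 − 0.502656)(1 − 0.751854) = 0.8766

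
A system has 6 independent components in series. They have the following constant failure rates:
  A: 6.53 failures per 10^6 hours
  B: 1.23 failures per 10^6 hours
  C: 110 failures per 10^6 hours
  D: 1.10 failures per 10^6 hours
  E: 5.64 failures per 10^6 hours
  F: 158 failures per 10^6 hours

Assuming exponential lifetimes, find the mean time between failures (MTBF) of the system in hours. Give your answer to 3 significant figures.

3540

Series of exponential components: λ_sys = Σ λ_i
λ_sys = 0.00000653 + 0.00000123 + 0.000110 + 0.00000110 + 0.00000564 + 0.000158 = 2.8250e-04 /h
MTBF = 1 / λ_sys = 3540 h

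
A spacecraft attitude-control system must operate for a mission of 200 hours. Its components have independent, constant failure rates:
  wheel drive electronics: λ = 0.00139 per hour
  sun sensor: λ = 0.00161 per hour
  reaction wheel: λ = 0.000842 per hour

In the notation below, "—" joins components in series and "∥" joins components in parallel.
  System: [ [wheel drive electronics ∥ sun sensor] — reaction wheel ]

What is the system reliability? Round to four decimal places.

R(wheel drive electronics) = exp(−0.00139 × 200) = 0.757297
R(sun sensor) = exp(−0.00161 × 200) = 0.724698
R(reaction wheel) = exp(−0.000842 × 200) = 0.845016
Parallel (wheel drive electronics and sun sensor): 1 − (1 − 0.757297)(1 − 0.724698) = 0.933183
Series ([0.933183] and reaction wheel): 0.933183 × 0.845016 = 0.7886

0.7886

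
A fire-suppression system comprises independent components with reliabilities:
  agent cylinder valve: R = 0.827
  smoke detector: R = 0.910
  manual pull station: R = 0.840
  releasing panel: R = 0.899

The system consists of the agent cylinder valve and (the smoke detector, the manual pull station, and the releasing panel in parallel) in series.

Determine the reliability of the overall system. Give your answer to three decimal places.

0.826

Parallel (smoke detector, manual pull station, and releasing panel): 1 − (1 − 0.91000)(1 − 0.84000)(1 − 0.89900) = 0.99855
Series (agent cylinder valve and [0.99855]): 0.82700 × 0.99855 = 0.826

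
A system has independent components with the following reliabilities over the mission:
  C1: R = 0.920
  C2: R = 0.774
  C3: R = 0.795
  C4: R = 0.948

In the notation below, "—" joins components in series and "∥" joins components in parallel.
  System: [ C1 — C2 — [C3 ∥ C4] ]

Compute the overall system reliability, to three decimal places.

0.704

Parallel (C3 and C4): 1 − (1 − 0.79500)(1 − 0.94800) = 0.98934
Series (C1, C2, and [0.98934]): 0.92000 × 0.77400 × 0.98934 = 0.704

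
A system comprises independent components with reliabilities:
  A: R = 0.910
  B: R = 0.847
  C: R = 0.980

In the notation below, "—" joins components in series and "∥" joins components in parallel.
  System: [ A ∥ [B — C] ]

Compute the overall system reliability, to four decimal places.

Series (B and C): 0.847000 × 0.980000 = 0.830060
Parallel (A and [0.830060]): 1 − (1 − 0.910000)(1 − 0.830060) = 0.9847

0.9847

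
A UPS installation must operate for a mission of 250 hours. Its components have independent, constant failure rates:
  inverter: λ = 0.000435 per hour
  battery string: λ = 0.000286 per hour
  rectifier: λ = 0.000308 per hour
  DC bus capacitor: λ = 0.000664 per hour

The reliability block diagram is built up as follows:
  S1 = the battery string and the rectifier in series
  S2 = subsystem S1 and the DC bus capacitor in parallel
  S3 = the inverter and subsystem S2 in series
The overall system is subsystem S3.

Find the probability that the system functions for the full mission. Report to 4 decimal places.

R(inverter) = exp(−0.000435 × 250) = 0.896955
R(battery string) = exp(−0.000286 × 250) = 0.930996
R(rectifier) = exp(−0.000308 × 250) = 0.925890
R(DC bus capacitor) = exp(−0.000664 × 250) = 0.847046
Series (battery string and rectifier): 0.930996 × 0.925890 = 0.862000
Parallel ([0.862000] and DC bus capacitor): 1 − (1 − 0.862000)(1 − 0.847046) = 0.978892
Series (inverter and [0.978892]): 0.896955 × 0.978892 = 0.8780

0.8780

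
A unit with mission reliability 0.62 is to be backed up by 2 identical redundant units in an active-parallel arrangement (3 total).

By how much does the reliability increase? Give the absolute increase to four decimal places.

0.3251

R_before = 0.62
R_after = 1 − (1 − 0.62)^3 = 0.9451
ΔR = 0.9451 − 0.62 = 0.3251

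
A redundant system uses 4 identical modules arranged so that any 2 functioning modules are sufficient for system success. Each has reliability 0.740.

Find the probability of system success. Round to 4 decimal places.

0.9434

R = Σ_{i=2}^{4} C(4,i) p^i (1−p)^{4−i} with p = 0.740
C(4,2)·0.740^2·0.260^2 = 0.222107
C(4,3)·0.740^3·0.260^1 = 0.421433
C(4,4)·0.740^4·0.260^0 = 0.299866
Sum = 0.9434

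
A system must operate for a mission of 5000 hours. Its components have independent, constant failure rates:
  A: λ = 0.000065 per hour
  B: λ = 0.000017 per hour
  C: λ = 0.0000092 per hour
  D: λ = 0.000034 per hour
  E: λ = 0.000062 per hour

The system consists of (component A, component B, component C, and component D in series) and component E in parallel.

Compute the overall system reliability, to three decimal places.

R(A) = exp(−0.000065 × 5000) = 0.72253
R(B) = exp(−0.000017 × 5000) = 0.91851
R(C) = exp(−0.0000092 × 5000) = 0.95504
R(D) = exp(−0.000034 × 5000) = 0.84366
R(E) = exp(−0.000062 × 5000) = 0.73345
Series (A, B, C, and D): 0.72253 × 0.91851 × 0.95504 × 0.84366 = 0.53472
Parallel ([0.53472] and E): 1 − (1 − 0.53472)(1 − 0.73345) = 0.876

0.876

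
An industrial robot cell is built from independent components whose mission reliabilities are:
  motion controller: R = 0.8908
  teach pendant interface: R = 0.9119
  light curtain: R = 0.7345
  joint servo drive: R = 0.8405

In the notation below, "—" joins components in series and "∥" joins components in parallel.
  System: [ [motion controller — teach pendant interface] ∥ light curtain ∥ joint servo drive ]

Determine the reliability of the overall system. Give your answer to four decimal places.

0.9921

Series (motion controller and teach pendant interface): 0.890800 × 0.911900 = 0.812321
Parallel ([0.812321], light curtain, and joint servo drive): 1 − (1 − 0.812321)(1 − 0.734500)(1 − 0.840500) = 0.9921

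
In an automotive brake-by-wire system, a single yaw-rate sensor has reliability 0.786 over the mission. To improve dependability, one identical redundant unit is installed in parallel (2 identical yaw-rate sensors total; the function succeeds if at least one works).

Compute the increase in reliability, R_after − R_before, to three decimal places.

R_before = 0.786
R_after = 1 − (1 − 0.786)^2 = 0.954
ΔR = 0.954 − 0.786 = 0.168

0.168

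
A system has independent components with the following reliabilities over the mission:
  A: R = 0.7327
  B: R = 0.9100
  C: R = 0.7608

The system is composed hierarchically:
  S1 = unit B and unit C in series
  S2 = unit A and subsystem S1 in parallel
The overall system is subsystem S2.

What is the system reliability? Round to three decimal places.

0.918

Series (B and C): 0.91000 × 0.76080 = 0.69233
Parallel (A and [0.69233]): 1 − (1 − 0.73270)(1 − 0.69233) = 0.918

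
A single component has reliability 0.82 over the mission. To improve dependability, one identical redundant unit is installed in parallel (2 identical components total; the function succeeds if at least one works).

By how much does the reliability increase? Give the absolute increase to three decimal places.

0.148

R_before = 0.82
R_after = 1 − (1 − 0.82)^2 = 0.968
ΔR = 0.968 − 0.82 = 0.148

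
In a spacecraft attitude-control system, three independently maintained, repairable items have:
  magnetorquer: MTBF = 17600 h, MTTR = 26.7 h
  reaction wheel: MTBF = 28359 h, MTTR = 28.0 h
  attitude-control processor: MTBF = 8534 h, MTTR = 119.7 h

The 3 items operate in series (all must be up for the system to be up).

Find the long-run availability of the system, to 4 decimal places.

A(magnetorquer) = MTBF/(MTBF+MTTR) = 17600/(17600+26.7) = 0.998485
A(reaction wheel) = MTBF/(MTBF+MTTR) = 28359/(28359+28.0) = 0.999014
A(attitude-control processor) = MTBF/(MTBF+MTTR) = 8534/(8534+119.7) = 0.986168
Series availability: 0.998485 × 0.999014 × 0.986168 = 0.9837

0.9837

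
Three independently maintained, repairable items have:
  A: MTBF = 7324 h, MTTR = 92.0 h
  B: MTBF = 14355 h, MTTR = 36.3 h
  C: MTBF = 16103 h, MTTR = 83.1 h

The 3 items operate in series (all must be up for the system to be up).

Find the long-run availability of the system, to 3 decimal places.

0.980

A(A) = MTBF/(MTBF+MTTR) = 7324/(7324+92.0) = 0.987594
A(B) = MTBF/(MTBF+MTTR) = 14355/(14355+36.3) = 0.997478
A(C) = MTBF/(MTBF+MTTR) = 16103/(16103+83.1) = 0.994866
Series availability: 0.987594 × 0.997478 × 0.994866 = 0.980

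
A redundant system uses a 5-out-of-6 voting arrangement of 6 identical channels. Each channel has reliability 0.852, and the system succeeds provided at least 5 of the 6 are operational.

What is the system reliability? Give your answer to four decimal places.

0.7812

R = Σ_{i=5}^{6} C(6,i) p^i (1−p)^{6−i} with p = 0.852
C(6,5)·0.852^5·0.148^1 = 0.398668
C(6,6)·0.852^6·0.148^0 = 0.382505
Sum = 0.7812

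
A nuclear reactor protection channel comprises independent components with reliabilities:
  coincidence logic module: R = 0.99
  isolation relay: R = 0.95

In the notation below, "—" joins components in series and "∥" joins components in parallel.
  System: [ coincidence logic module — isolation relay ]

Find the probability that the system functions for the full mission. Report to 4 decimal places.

Series (coincidence logic module and isolation relay): 0.990000 × 0.950000 = 0.9405

0.9405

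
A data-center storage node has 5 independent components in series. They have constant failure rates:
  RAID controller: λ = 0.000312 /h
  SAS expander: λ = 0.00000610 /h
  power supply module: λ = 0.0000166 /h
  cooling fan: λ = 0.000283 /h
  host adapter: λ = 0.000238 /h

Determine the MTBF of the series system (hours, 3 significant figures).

Series of exponential components: λ_sys = Σ λ_i
λ_sys = 0.000312 + 0.00000610 + 0.0000166 + 0.000283 + 0.000238 = 8.5570e-04 /h
MTBF = 1 / λ_sys = 1170 h

1170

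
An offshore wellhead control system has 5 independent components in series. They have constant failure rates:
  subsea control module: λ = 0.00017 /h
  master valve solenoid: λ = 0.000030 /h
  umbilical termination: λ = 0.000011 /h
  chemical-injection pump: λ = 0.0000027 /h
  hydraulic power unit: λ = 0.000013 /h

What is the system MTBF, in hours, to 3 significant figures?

4410

Series of exponential components: λ_sys = Σ λ_i
λ_sys = 0.00017 + 0.000030 + 0.000011 + 0.0000027 + 0.000013 = 2.2670e-04 /h
MTBF = 1 / λ_sys = 4410 h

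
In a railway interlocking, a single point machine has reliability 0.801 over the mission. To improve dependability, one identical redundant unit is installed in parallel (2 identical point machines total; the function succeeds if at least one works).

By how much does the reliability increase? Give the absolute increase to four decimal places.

R_before = 0.801
R_after = 1 − (1 − 0.801)^2 = 0.9604
ΔR = 0.9604 − 0.801 = 0.1594

0.1594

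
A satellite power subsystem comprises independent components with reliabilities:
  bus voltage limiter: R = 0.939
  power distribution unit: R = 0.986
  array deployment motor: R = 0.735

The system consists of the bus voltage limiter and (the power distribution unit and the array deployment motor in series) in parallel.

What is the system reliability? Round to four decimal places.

Series (power distribution unit and array deployment motor): 0.986000 × 0.735000 = 0.724710
Parallel (bus voltage limiter and [0.724710]): 1 − (1 − 0.939000)(1 − 0.724710) = 0.9832

0.9832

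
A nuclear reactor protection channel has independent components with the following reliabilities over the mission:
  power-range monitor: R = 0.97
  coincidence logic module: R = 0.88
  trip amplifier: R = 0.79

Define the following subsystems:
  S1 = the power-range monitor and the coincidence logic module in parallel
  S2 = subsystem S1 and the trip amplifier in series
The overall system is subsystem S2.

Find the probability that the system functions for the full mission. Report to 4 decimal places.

Parallel (power-range monitor and coincidence logic module): 1 − (1 − 0.970000)(1 − 0.880000) = 0.996400
Series ([0.996400] and trip amplifier): 0.996400 × 0.790000 = 0.7872

0.7872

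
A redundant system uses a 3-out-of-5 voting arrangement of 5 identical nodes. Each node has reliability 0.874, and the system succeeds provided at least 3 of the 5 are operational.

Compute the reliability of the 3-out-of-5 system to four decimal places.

0.9836

R = Σ_{i=3}^{5} C(5,i) p^i (1−p)^{5−i} with p = 0.874
C(5,3)·0.874^3·0.126^2 = 0.105993
C(5,4)·0.874^4·0.126^1 = 0.367609
C(5,5)·0.874^5·0.126^0 = 0.509985
Sum = 0.9836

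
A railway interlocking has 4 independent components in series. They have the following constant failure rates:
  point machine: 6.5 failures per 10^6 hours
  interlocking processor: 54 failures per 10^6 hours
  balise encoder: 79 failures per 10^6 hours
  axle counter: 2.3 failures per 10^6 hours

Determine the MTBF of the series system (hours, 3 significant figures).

7050

Series of exponential components: λ_sys = Σ λ_i
λ_sys = 0.0000065 + 0.000054 + 0.000079 + 0.0000023 = 1.4180e-04 /h
MTBF = 1 / λ_sys = 7050 h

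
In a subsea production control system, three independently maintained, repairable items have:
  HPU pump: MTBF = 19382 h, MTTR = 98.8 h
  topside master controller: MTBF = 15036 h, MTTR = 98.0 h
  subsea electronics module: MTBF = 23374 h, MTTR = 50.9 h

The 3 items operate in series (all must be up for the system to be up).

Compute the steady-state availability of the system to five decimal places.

A(HPU pump) = MTBF/(MTBF+MTTR) = 19382/(19382+98.8) = 0.994928
A(topside master controller) = MTBF/(MTBF+MTTR) = 15036/(15036+98.0) = 0.993525
A(subsea electronics module) = MTBF/(MTBF+MTTR) = 23374/(23374+50.9) = 0.997827
Series availability: 0.994928 × 0.993525 × 0.997827 = 0.98634

0.98634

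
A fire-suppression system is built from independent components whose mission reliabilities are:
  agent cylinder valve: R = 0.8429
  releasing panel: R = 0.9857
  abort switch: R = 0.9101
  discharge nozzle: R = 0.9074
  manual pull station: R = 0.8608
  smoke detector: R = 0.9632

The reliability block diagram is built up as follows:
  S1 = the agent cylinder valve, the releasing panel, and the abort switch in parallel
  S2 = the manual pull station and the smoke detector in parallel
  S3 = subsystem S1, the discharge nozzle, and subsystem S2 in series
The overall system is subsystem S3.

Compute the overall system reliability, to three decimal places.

0.903

Parallel (agent cylinder valve, releasing panel, and abort switch): 1 − (1 − 0.84290)(1 − 0.98570)(1 − 0.91010) = 0.99980
Parallel (manual pull station and smoke detector): 1 − (1 − 0.86080)(1 − 0.96320) = 0.99488
Series ([0.99980], discharge nozzle, and [0.99488]): 0.99980 × 0.90740 × 0.99488 = 0.903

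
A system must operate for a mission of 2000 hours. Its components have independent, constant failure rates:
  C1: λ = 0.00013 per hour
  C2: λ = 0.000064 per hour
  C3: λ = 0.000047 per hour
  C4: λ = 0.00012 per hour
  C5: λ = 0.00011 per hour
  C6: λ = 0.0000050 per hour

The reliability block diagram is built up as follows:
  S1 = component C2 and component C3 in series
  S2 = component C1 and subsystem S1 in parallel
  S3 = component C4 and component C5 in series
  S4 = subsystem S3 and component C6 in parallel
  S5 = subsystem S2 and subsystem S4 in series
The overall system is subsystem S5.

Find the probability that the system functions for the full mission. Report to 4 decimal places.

0.9509

R(C1) = exp(−0.00013 × 2000) = 0.771052
R(C2) = exp(−0.000064 × 2000) = 0.879853
R(C3) = exp(−0.000047 × 2000) = 0.910283
R(C4) = exp(−0.00012 × 2000) = 0.786628
R(C5) = exp(−0.00011 × 2000) = 0.802519
R(C6) = exp(−0.0000050 × 2000) = 0.990050
Series (C2 and C3): 0.879853 × 0.910283 = 0.800915
Parallel (C1 and [0.800915]): 1 − (1 − 0.771052)(1 − 0.800915) = 0.954420
Series (C4 and C5): 0.786628 × 0.802519 = 0.631284
Parallel ([0.631284] and C6): 1 − (1 − 0.631284)(1 − 0.990050) = 0.996331
Series ([0.954420] and [0.996331]): 0.954420 × 0.996331 = 0.9509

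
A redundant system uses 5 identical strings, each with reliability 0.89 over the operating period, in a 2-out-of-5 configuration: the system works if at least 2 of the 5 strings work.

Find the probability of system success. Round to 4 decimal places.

R = Σ_{i=2}^{5} C(5,i) p^i (1−p)^{5−i} with p = 0.89
C(5,2)·0.89^2·0.11^3 = 0.010543
C(5,3)·0.89^3·0.11^2 = 0.085301
C(5,4)·0.89^4·0.11^1 = 0.345082
C(5,5)·0.89^5·0.11^0 = 0.558406
Sum = 0.9993

0.9993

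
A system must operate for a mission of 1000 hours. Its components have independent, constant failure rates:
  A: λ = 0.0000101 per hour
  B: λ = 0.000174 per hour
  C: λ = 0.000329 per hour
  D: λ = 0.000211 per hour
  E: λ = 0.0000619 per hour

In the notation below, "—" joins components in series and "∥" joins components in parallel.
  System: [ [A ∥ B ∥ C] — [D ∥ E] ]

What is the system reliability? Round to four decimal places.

0.9881

R(A) = exp(−0.0000101 × 1000) = 0.989951
R(B) = exp(−0.000174 × 1000) = 0.840297
R(C) = exp(−0.000329 × 1000) = 0.719643
R(D) = exp(−0.000211 × 1000) = 0.809774
R(E) = exp(−0.0000619 × 1000) = 0.939977
Parallel (A, B, and C): 1 − (1 − 0.989951)(1 − 0.840297)(1 − 0.719643) = 0.999550
Parallel (D and E): 1 − (1 − 0.809774)(1 − 0.939977) = 0.988582
Series ([0.999550] and [0.988582]): 0.999550 × 0.988582 = 0.9881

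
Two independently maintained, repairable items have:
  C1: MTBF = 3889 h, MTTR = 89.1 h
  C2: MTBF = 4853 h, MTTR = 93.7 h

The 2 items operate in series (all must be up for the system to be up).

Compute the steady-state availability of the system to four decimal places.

A(C1) = MTBF/(MTBF+MTTR) = 3889/(3889+89.1) = 0.977602
A(C2) = MTBF/(MTBF+MTTR) = 4853/(4853+93.7) = 0.981058
Series availability: 0.977602 × 0.981058 = 0.9591

0.9591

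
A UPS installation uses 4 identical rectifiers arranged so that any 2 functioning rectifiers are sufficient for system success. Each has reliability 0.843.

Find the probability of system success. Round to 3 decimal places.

R = Σ_{i=2}^{4} C(4,i) p^i (1−p)^{4−i} with p = 0.843
C(4,2)·0.843^2·0.157^2 = 0.10510
C(4,3)·0.843^3·0.157^1 = 0.37622
C(4,4)·0.843^4·0.157^0 = 0.50502
Sum = 0.986

0.986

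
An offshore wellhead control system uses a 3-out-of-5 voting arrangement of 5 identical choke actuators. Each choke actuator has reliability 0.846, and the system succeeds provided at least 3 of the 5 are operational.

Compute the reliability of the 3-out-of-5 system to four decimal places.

0.9714

R = Σ_{i=3}^{5} C(5,i) p^i (1−p)^{5−i} with p = 0.846
C(5,3)·0.846^3·0.154^2 = 0.143599
C(5,4)·0.846^4·0.154^1 = 0.394432
C(5,5)·0.846^5·0.154^0 = 0.433363
Sum = 0.9714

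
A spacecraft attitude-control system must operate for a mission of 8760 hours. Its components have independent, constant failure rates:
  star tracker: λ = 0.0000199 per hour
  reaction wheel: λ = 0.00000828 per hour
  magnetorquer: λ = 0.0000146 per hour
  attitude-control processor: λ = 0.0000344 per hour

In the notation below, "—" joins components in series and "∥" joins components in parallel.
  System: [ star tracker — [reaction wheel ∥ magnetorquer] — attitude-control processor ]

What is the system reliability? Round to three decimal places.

R(star tracker) = exp(−0.0000199 × 8760) = 0.84002
R(reaction wheel) = exp(−0.00000828 × 8760) = 0.93004
R(magnetorquer) = exp(−0.0000146 × 8760) = 0.87994
R(attitude-control processor) = exp(−0.0000344 × 8760) = 0.73982
Parallel (reaction wheel and magnetorquer): 1 − (1 − 0.93004)(1 − 0.87994) = 0.99160
Series (star tracker, [0.99160], and attitude-control processor): 0.84002 × 0.99160 × 0.73982 = 0.616

0.616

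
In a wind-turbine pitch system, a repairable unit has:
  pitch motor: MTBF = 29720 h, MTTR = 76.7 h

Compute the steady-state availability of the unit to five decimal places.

A(pitch motor) = MTBF/(MTBF+MTTR) = 29720/(29720+76.7) = 0.99743

0.99743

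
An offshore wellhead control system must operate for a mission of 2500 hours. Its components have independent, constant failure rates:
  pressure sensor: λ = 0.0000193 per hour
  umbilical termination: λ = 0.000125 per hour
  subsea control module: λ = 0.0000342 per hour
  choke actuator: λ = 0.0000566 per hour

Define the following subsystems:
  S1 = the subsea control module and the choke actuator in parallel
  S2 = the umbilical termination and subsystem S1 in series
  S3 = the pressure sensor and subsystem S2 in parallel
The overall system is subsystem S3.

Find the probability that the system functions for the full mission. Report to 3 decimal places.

R(pressure sensor) = exp(−0.0000193 × 2500) = 0.95290
R(umbilical termination) = exp(−0.000125 × 2500) = 0.73162
R(subsea control module) = exp(−0.0000342 × 2500) = 0.91805
R(choke actuator) = exp(−0.0000566 × 2500) = 0.86806
Parallel (subsea control module and choke actuator): 1 − (1 − 0.91805)(1 − 0.86806) = 0.98919
Series (umbilical termination and [0.98919]): 0.73162 × 0.98919 = 0.72371
Parallel (pressure sensor and [0.72371]): 1 − (1 − 0.95290)(1 − 0.72371) = 0.987

0.987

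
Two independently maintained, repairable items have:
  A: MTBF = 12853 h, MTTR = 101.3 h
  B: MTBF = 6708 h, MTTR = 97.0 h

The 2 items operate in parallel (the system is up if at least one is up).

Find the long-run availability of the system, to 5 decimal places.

A(A) = MTBF/(MTBF+MTTR) = 12853/(12853+101.3) = 0.992180
A(B) = MTBF/(MTBF+MTTR) = 6708/(6708+97.0) = 0.985746
Parallel availability: 1 − (1 − 0.992180)(1 − 0.985746) = 0.99989

0.99989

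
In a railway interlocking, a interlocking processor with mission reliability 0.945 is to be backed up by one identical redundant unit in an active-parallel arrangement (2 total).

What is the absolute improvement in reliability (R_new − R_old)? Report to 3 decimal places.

R_before = 0.945
R_after = 1 − (1 − 0.945)^2 = 0.997
ΔR = 0.997 − 0.945 = 0.052

0.052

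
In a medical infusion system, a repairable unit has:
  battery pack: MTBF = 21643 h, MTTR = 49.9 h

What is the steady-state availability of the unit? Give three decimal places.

A(battery pack) = MTBF/(MTBF+MTTR) = 21643/(21643+49.9) = 0.998

0.998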